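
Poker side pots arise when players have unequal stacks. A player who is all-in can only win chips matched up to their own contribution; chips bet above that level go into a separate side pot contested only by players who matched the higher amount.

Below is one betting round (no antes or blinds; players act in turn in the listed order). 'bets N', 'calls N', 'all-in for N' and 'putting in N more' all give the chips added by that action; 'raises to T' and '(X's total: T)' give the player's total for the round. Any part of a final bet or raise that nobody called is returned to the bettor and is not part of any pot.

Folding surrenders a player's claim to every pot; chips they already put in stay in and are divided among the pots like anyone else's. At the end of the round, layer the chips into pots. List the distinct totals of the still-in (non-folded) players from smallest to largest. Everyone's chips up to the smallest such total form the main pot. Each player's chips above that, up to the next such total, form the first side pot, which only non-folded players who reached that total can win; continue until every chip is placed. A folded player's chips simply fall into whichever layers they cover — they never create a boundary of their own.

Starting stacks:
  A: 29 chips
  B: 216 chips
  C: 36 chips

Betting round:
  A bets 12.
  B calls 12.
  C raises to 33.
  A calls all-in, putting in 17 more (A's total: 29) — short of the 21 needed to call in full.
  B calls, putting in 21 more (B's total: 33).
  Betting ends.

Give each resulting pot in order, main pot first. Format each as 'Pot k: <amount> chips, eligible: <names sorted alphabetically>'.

Pot 1: 87 chips, eligible: A, B, C
Pot 2: 8 chips, eligible: B, C

Derivation:
Contributions: A=29, B=33, C=33
Pot levels (distinct totals of non-folded players): 29, 33
Layer 1-29: 29 each from A, B, C = 29*3 = 87 chips; eligible A, B, C
Layer 30-33: 4 each from B, C = 4*2 = 8 chips; eligible B, C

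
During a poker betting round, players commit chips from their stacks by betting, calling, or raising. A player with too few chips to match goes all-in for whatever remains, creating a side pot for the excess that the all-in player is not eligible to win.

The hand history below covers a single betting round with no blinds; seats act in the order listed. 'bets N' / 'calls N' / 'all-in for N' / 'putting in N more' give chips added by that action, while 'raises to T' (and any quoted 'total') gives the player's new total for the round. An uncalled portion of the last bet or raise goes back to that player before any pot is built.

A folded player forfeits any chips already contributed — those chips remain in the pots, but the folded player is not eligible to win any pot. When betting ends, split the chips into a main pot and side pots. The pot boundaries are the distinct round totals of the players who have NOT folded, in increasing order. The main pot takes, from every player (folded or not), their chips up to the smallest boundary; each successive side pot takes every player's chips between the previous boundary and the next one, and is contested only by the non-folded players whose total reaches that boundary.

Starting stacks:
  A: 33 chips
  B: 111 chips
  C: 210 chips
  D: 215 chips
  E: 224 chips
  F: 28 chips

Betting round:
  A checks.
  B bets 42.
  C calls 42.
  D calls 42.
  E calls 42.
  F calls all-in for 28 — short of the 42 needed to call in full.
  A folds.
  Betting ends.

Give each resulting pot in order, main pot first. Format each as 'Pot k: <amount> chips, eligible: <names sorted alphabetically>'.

Pot 1: 140 chips, eligible: B, C, D, E, F
Pot 2: 56 chips, eligible: B, C, D, E

Derivation:
Contributions: B=42, C=42, D=42, E=42, F=28
Folded: A
Pot levels (distinct totals of non-folded players): 28, 42
Layer 1-28: 28 each from B, C, D, E, F = 28*5 = 140 chips; eligible B, C, D, E, F
Layer 29-42: 14 each from B, C, D, E = 14*4 = 56 chips; eligible B, C, D, E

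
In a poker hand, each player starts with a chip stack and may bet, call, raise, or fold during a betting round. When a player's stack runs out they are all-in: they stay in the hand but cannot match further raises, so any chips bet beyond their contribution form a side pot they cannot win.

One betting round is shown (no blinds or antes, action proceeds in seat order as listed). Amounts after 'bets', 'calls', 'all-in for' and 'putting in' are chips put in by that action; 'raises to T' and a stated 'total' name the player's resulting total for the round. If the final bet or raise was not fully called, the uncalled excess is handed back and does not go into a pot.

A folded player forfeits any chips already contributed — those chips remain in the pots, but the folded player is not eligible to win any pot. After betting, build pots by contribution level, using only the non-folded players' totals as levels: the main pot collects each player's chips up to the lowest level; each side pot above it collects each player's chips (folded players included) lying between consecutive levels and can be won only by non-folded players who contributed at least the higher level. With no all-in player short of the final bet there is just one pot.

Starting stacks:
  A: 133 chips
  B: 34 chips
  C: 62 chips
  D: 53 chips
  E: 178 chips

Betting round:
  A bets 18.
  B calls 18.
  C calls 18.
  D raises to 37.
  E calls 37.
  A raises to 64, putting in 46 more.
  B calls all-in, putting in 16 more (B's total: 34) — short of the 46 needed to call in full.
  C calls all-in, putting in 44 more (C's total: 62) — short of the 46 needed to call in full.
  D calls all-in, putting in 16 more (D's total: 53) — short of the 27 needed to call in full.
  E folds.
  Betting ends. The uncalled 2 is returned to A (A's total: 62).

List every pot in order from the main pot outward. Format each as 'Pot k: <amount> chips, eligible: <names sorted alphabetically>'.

Pot 1: 170 chips, eligible: A, B, C, D
Pot 2: 60 chips, eligible: A, C, D
Pot 3: 18 chips, eligible: A, C

Derivation:
Contributions (after 2 returned to A): A=62, B=34, C=62, D=53, E=37
Folded: E
Pot levels (distinct totals of non-folded players): 34, 53, 62
Layer 1-34: 34 each from A, B, C, D, E = 34*5 = 170 chips; eligible A, B, C, D
Layer 35-53: A 19 + C 19 + D 19 + E 3 = 60 chips; eligible A, C, D
Layer 54-62: 9 each from A, C = 9*2 = 18 chips; eligible A, C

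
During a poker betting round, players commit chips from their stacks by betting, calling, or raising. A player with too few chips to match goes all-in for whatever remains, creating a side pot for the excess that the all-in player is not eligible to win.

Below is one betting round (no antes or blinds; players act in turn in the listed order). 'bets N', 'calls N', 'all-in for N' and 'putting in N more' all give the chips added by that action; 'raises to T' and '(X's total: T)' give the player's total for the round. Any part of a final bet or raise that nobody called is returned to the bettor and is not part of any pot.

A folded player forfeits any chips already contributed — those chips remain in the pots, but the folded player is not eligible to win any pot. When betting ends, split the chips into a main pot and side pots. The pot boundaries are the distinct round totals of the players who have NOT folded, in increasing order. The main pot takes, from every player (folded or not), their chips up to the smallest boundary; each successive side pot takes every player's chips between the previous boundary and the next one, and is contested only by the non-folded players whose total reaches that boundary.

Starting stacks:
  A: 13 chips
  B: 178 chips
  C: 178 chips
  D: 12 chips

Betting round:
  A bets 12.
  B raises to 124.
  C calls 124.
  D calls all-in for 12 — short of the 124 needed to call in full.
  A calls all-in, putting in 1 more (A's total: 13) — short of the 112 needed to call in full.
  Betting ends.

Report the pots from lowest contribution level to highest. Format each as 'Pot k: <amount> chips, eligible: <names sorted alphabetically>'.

Contributions: A=13, B=124, C=124, D=12
Pot levels (distinct totals of non-folded players): 12, 13, 124
Layer 1-12: 12 each from A, B, C, D = 12*4 = 48 chips; eligible A, B, C, D
Layer 13-13: 1 each from A, B, C = 1*3 = 3 chips; eligible A, B, C
Layer 14-124: 111 each from B, C = 111*2 = 222 chips; eligible B, C

Pot 1: 48 chips, eligible: A, B, C, D
Pot 2: 3 chips, eligible: A, B, C
Pot 3: 222 chips, eligible: B, C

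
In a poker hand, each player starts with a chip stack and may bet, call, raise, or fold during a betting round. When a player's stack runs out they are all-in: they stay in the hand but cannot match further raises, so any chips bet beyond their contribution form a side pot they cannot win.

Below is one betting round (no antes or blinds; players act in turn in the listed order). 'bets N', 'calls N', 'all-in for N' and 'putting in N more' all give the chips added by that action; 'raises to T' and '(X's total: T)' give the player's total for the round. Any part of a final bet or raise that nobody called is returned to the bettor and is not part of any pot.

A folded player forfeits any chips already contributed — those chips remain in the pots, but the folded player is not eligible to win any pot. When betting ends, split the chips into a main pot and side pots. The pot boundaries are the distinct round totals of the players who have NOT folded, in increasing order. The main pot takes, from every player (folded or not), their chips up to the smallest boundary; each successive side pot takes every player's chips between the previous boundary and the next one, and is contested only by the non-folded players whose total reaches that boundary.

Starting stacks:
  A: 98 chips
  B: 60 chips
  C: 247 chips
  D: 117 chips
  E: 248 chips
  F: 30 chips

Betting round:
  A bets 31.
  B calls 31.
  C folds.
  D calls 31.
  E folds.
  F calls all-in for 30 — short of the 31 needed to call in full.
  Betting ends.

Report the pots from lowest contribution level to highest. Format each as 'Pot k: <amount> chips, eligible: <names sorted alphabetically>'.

Pot 1: 120 chips, eligible: A, B, D, F
Pot 2: 3 chips, eligible: A, B, D

Derivation:
Contributions: A=31, B=31, D=31, F=30
Folded: C, E
Pot levels (distinct totals of non-folded players): 30, 31
Layer 1-30: 30 each from A, B, D, F = 30*4 = 120 chips; eligible A, B, D, F
Layer 31-31: 1 each from A, B, D = 1*3 = 3 chips; eligible A, B, D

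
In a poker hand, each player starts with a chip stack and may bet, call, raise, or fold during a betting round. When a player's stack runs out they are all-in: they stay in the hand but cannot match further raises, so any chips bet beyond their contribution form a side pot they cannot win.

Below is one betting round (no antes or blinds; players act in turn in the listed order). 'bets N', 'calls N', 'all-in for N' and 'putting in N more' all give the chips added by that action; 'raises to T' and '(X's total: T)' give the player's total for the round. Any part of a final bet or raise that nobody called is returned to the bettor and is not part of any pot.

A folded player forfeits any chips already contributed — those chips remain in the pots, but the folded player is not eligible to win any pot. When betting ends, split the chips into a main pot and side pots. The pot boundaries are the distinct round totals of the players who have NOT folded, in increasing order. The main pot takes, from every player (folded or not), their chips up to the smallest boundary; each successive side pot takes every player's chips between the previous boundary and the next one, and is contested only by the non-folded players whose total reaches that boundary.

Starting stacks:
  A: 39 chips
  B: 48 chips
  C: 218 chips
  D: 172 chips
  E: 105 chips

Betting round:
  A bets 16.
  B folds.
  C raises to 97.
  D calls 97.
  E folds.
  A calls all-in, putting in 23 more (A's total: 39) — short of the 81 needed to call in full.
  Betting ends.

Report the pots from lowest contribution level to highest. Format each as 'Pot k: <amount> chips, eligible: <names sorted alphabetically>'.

Contributions: A=39, C=97, D=97
Folded: B, E
Pot levels (distinct totals of non-folded players): 39, 97
Layer 1-39: 39 each from A, C, D = 39*3 = 117 chips; eligible A, C, D
Layer 40-97: 58 each from C, D = 58*2 = 116 chips; eligible C, D

Pot 1: 117 chips, eligible: A, C, D
Pot 2: 116 chips, eligible: C, D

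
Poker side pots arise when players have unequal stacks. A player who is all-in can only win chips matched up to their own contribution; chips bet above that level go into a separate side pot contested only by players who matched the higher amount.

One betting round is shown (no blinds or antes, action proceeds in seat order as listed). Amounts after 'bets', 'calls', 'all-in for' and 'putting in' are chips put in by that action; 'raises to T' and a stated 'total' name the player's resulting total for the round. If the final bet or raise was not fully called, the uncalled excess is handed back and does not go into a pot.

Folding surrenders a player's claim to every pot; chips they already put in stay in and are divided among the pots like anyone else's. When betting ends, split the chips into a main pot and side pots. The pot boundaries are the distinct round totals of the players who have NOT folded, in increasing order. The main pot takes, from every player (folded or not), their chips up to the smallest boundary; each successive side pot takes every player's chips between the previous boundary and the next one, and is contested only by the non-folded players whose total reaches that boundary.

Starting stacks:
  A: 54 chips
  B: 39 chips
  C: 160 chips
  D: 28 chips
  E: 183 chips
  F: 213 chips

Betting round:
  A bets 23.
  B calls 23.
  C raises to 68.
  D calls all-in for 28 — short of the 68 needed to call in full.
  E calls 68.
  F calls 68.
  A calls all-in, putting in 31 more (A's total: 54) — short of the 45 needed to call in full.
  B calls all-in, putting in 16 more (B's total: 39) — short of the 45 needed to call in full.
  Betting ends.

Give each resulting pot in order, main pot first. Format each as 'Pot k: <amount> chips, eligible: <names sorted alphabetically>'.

Contributions: A=54, B=39, C=68, D=28, E=68, F=68
Pot levels (distinct totals of non-folded players): 28, 39, 54, 68
Layer 1-28: 28 each from A, B, C, D, E, F = 28*6 = 168 chips; eligible A, B, C, D, E, F
Layer 29-39: 11 each from A, B, C, E, F = 11*5 = 55 chips; eligible A, B, C, E, F
Layer 40-54: 15 each from A, C, E, F = 15*4 = 60 chips; eligible A, C, E, F
Layer 55-68: 14 each from C, E, F = 14*3 = 42 chips; eligible C, E, F

Pot 1: 168 chips, eligible: A, B, C, D, E, F
Pot 2: 55 chips, eligible: A, B, C, E, F
Pot 3: 60 chips, eligible: A, C, E, F
Pot 4: 42 chips, eligible: C, E, F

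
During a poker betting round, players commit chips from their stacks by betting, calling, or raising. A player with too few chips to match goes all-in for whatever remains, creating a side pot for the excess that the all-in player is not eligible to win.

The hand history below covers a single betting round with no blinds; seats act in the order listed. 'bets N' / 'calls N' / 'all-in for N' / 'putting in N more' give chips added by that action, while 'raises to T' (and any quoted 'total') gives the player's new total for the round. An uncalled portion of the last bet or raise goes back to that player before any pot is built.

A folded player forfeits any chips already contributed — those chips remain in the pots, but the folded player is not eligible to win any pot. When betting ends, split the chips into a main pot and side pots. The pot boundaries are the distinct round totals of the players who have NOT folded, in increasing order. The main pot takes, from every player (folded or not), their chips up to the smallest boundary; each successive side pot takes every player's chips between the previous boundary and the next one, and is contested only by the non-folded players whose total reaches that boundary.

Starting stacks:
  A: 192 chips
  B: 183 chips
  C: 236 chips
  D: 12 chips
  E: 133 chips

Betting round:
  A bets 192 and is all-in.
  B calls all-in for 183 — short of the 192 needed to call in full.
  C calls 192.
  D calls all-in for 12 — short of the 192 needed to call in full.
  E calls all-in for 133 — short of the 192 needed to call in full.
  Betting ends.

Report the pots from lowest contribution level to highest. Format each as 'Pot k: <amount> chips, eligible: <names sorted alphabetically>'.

Pot 1: 60 chips, eligible: A, B, C, D, E
Pot 2: 484 chips, eligible: A, B, C, E
Pot 3: 150 chips, eligible: A, B, C
Pot 4: 18 chips, eligible: A, C

Derivation:
Contributions: A=192, B=183, C=192, D=12, E=133
Pot levels (distinct totals of non-folded players): 12, 133, 183, 192
Layer 1-12: 12 each from A, B, C, D, E = 12*5 = 60 chips; eligible A, B, C, D, E
Layer 13-133: 121 each from A, B, C, E = 121*4 = 484 chips; eligible A, B, C, E
Layer 134-183: 50 each from A, B, C = 50*3 = 150 chips; eligible A, B, C
Layer 184-192: 9 each from A, C = 9*2 = 18 chips; eligible A, C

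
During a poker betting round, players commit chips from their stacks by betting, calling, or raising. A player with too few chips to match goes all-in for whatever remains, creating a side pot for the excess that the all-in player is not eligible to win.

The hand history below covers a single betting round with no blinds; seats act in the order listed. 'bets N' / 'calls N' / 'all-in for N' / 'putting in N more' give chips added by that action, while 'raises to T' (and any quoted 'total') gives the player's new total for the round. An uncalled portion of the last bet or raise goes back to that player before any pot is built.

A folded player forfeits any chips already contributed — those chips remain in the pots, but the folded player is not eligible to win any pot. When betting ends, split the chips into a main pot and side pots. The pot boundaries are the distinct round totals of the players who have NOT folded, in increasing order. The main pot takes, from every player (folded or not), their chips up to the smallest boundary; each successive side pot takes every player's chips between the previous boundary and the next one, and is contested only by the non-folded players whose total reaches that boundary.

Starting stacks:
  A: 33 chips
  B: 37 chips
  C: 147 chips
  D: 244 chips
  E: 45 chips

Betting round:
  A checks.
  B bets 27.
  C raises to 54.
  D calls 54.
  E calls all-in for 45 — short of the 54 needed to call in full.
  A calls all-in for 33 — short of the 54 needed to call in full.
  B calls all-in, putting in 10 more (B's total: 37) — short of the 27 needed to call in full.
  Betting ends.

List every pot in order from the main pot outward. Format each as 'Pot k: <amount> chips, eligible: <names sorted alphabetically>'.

Contributions: A=33, B=37, C=54, D=54, E=45
Pot levels (distinct totals of non-folded players): 33, 37, 45, 54
Layer 1-33: 33 each from A, B, C, D, E = 33*5 = 165 chips; eligible A, B, C, D, E
Layer 34-37: 4 each from B, C, D, E = 4*4 = 16 chips; eligible B, C, D, E
Layer 38-45: 8 each from C, D, E = 8*3 = 24 chips; eligible C, D, E
Layer 46-54: 9 each from C, D = 9*2 = 18 chips; eligible C, D

Pot 1: 165 chips, eligible: A, B, C, D, E
Pot 2: 16 chips, eligible: B, C, D, E
Pot 3: 24 chips, eligible: C, D, E
Pot 4: 18 chips, eligible: C, D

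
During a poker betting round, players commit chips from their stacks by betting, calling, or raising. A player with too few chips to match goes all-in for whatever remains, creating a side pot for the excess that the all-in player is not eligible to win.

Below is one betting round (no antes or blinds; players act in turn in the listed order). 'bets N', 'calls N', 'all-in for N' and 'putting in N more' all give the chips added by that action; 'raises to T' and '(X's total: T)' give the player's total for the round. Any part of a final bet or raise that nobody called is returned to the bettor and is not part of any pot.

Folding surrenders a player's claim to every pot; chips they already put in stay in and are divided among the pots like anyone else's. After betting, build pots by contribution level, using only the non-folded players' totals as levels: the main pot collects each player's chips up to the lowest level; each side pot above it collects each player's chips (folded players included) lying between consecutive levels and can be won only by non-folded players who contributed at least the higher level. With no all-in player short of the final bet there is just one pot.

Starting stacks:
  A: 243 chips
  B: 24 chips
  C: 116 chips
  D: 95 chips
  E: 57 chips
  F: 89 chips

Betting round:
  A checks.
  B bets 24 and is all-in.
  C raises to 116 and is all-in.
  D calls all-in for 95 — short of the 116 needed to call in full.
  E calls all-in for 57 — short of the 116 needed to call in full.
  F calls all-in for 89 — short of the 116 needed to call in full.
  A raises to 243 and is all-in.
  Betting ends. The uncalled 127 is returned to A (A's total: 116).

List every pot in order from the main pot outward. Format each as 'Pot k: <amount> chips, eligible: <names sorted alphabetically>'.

Contributions (after 127 returned to A): A=116, B=24, C=116, D=95, E=57, F=89
Pot levels (distinct totals of non-folded players): 24, 57, 89, 95, 116
Layer 1-24: 24 each from A, B, C, D, E, F = 24*6 = 144 chips; eligible A, B, C, D, E, F
Layer 25-57: 33 each from A, C, D, E, F = 33*5 = 165 chips; eligible A, C, D, E, F
Layer 58-89: 32 each from A, C, D, F = 32*4 = 128 chips; eligible A, C, D, F
Layer 90-95: 6 each from A, C, D = 6*3 = 18 chips; eligible A, C, D
Layer 96-116: 21 each from A, C = 21*2 = 42 chips; eligible A, C

Pot 1: 144 chips, eligible: A, B, C, D, E, F
Pot 2: 165 chips, eligible: A, C, D, E, F
Pot 3: 128 chips, eligible: A, C, D, F
Pot 4: 18 chips, eligible: A, C, D
Pot 5: 42 chips, eligible: A, C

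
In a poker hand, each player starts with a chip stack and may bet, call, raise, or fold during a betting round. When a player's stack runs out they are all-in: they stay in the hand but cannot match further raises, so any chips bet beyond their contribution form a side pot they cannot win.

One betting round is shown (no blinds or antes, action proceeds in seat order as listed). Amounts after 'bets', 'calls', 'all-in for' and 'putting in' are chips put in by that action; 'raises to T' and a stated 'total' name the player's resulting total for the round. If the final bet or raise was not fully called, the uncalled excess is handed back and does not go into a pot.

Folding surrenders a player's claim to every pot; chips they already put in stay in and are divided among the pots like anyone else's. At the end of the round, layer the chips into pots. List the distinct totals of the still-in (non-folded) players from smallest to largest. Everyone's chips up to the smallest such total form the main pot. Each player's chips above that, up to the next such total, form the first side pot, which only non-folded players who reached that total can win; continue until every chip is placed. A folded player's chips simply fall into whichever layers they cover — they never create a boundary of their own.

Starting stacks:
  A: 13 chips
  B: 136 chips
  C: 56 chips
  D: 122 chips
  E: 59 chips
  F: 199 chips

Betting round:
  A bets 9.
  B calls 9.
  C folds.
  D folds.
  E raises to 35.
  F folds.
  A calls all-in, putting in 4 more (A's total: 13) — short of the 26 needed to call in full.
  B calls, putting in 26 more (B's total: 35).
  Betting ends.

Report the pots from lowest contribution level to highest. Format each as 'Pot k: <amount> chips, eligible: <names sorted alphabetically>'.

Contributions: A=13, B=35, E=35
Folded: C, D, F
Pot levels (distinct totals of non-folded players): 13, 35
Layer 1-13: 13 each from A, B, E = 13*3 = 39 chips; eligible A, B, E
Layer 14-35: 22 each from B, E = 22*2 = 44 chips; eligible B, E

Pot 1: 39 chips, eligible: A, B, E
Pot 2: 44 chips, eligible: B, E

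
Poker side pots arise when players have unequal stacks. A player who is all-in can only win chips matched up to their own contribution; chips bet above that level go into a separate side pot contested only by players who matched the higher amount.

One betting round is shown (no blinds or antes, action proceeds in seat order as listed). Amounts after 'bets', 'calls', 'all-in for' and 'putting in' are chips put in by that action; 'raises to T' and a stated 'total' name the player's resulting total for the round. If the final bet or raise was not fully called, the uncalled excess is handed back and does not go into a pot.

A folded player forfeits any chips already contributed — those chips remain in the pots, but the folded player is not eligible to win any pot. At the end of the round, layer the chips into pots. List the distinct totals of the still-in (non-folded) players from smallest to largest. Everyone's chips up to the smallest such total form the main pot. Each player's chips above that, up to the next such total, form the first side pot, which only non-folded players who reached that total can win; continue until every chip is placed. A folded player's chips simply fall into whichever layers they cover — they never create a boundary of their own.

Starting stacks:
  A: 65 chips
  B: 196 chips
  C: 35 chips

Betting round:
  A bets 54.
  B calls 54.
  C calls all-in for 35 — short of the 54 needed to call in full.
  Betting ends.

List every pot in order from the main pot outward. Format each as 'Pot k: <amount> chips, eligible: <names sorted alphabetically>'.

Contributions: A=54, B=54, C=35
Pot levels (distinct totals of non-folded players): 35, 54
Layer 1-35: 35 each from A, B, C = 35*3 = 105 chips; eligible A, B, C
Layer 36-54: 19 each from A, B = 19*2 = 38 chips; eligible A, B

Pot 1: 105 chips, eligible: A, B, C
Pot 2: 38 chips, eligible: A, B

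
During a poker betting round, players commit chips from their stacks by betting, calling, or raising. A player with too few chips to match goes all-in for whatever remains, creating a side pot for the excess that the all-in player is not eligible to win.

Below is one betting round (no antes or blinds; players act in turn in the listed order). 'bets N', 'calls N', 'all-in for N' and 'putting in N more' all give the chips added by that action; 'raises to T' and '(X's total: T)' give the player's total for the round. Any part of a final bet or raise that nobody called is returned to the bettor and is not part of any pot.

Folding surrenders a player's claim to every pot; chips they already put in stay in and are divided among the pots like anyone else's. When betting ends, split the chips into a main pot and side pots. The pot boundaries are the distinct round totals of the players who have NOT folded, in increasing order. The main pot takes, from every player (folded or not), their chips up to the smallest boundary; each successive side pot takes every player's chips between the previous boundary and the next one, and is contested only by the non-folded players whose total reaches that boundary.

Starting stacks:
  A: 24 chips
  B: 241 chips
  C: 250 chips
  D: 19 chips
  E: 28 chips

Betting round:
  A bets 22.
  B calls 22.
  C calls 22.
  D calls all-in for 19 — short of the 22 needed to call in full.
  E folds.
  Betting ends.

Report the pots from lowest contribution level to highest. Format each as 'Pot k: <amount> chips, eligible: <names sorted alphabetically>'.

Pot 1: 76 chips, eligible: A, B, C, D
Pot 2: 9 chips, eligible: A, B, C

Derivation:
Contributions: A=22, B=22, C=22, D=19
Folded: E
Pot levels (distinct totals of non-folded players): 19, 22
Layer 1-19: 19 each from A, B, C, D = 19*4 = 76 chips; eligible A, B, C, D
Layer 20-22: 3 each from A, B, C = 3*3 = 9 chips; eligible A, B, C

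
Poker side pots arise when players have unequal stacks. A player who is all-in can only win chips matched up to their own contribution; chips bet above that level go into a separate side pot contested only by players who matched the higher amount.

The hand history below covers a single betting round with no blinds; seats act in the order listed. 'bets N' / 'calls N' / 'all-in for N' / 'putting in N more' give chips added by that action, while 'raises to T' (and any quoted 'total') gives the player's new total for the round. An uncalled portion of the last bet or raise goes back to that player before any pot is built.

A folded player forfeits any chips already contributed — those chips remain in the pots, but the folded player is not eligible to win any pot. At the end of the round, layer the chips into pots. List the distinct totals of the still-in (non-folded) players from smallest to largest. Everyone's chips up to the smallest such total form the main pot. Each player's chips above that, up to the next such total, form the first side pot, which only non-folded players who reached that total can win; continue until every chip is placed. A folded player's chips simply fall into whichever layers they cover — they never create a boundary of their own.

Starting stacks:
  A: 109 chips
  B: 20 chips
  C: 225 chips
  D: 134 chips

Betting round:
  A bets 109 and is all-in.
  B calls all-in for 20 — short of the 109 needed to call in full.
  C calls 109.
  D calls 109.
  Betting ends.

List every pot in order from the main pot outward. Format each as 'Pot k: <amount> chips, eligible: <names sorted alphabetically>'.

Pot 1: 80 chips, eligible: A, B, C, D
Pot 2: 267 chips, eligible: A, C, D

Derivation:
Contributions: A=109, B=20, C=109, D=109
Pot levels (distinct totals of non-folded players): 20, 109
Layer 1-20: 20 each from A, B, C, D = 20*4 = 80 chips; eligible A, B, C, D
Layer 21-109: 89 each from A, C, D = 89*3 = 267 chips; eligible A, C, D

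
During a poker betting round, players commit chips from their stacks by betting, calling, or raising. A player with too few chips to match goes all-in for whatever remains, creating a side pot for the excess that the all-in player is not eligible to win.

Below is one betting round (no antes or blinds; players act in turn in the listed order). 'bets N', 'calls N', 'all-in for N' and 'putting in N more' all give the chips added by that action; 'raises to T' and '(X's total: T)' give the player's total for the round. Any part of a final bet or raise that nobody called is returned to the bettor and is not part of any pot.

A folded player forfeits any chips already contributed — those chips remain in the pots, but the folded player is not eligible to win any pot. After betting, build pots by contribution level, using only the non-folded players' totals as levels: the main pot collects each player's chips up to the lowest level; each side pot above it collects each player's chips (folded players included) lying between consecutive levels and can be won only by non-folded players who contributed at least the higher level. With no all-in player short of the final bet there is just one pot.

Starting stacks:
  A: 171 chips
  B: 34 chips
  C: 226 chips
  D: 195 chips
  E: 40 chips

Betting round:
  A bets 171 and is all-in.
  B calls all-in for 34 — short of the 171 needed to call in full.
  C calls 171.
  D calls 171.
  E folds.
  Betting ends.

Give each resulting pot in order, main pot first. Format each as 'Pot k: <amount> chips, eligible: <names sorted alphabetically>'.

Pot 1: 136 chips, eligible: A, B, C, D
Pot 2: 411 chips, eligible: A, C, D

Derivation:
Contributions: A=171, B=34, C=171, D=171
Folded: E
Pot levels (distinct totals of non-folded players): 34, 171
Layer 1-34: 34 each from A, B, C, D = 34*4 = 136 chips; eligible A, B, C, D
Layer 35-171: 137 each from A, C, D = 137*3 = 411 chips; eligible A, C, D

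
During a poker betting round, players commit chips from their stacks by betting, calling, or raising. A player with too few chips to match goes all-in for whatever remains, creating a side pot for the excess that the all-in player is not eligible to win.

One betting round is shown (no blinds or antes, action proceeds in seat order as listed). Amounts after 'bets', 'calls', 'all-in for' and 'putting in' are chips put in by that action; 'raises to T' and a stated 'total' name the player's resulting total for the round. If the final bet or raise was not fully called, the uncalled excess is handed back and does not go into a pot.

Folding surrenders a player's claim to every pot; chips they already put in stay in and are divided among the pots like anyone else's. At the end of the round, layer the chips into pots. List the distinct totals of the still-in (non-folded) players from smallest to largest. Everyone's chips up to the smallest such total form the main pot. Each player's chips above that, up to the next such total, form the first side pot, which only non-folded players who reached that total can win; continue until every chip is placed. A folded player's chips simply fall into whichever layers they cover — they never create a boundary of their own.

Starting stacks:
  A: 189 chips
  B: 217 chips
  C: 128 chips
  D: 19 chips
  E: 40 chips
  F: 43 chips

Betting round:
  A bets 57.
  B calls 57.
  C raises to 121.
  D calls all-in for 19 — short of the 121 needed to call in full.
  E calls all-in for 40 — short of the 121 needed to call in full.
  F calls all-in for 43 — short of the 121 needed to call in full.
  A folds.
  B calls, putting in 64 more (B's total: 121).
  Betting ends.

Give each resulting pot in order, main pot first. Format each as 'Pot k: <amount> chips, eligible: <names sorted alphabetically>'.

Contributions: A=57, B=121, C=121, D=19, E=40, F=43
Folded: A
Pot levels (distinct totals of non-folded players): 19, 40, 43, 121
Layer 1-19: 19 each from A, B, C, D, E, F = 19*6 = 114 chips; eligible B, C, D, E, F
Layer 20-40: 21 each from A, B, C, E, F = 21*5 = 105 chips; eligible B, C, E, F
Layer 41-43: 3 each from A, B, C, F = 3*4 = 12 chips; eligible B, C, F
Layer 44-121: A 14 + B 78 + C 78 = 170 chips; eligible B, C

Pot 1: 114 chips, eligible: B, C, D, E, F
Pot 2: 105 chips, eligible: B, C, E, F
Pot 3: 12 chips, eligible: B, C, F
Pot 4: 170 chips, eligible: B, C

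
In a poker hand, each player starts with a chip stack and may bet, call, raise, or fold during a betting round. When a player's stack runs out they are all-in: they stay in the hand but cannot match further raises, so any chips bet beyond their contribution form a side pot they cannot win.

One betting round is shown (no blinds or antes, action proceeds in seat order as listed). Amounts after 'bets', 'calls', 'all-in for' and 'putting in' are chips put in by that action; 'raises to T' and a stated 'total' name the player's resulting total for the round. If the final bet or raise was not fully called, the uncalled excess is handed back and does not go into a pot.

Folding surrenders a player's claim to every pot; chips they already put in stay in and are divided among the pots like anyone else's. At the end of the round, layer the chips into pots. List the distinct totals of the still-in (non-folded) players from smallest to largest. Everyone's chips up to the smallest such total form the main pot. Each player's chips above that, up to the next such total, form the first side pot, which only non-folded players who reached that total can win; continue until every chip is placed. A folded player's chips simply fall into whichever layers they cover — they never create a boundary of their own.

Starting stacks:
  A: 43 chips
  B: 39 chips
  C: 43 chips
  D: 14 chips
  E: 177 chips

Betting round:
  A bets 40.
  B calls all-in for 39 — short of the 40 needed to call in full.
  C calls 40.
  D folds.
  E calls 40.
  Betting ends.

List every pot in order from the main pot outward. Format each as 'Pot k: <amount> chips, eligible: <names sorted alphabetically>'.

Pot 1: 156 chips, eligible: A, B, C, E
Pot 2: 3 chips, eligible: A, C, E

Derivation:
Contributions: A=40, B=39, C=40, E=40
Folded: D
Pot levels (distinct totals of non-folded players): 39, 40
Layer 1-39: 39 each from A, B, C, E = 39*4 = 156 chips; eligible A, B, C, E
Layer 40-40: 1 each from A, C, E = 1*3 = 3 chips; eligible A, C, E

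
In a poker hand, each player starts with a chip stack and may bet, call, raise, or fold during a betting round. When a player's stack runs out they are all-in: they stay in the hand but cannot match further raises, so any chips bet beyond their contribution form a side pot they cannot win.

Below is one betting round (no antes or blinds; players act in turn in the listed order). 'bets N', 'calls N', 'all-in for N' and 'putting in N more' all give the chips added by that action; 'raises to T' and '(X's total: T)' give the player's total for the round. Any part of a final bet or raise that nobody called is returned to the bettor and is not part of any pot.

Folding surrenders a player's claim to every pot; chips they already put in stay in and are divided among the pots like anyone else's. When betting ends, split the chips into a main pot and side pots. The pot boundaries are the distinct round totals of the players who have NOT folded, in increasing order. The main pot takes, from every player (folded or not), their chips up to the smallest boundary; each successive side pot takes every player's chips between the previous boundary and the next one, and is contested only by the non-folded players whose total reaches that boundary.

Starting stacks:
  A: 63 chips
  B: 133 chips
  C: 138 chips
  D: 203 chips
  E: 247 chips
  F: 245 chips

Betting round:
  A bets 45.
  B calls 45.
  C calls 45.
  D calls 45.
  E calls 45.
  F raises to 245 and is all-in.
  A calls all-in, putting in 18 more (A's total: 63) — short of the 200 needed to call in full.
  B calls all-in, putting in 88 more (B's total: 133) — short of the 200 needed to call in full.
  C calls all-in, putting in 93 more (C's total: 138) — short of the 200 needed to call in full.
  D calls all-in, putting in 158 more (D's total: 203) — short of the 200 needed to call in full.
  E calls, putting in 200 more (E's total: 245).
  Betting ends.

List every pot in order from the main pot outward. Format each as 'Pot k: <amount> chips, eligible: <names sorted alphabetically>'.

Pot 1: 378 chips, eligible: A, B, C, D, E, F
Pot 2: 350 chips, eligible: B, C, D, E, F
Pot 3: 20 chips, eligible: C, D, E, F
Pot 4: 195 chips, eligible: D, E, F
Pot 5: 84 chips, eligible: E, F

Derivation:
Contributions: A=63, B=133, C=138, D=203, E=245, F=245
Pot levels (distinct totals of non-folded players): 63, 133, 138, 203, 245
Layer 1-63: 63 each from A, B, C, D, E, F = 63*6 = 378 chips; eligible A, B, C, D, E, F
Layer 64-133: 70 each from B, C, D, E, F = 70*5 = 350 chips; eligible B, C, D, E, F
Layer 134-138: 5 each from C, D, E, F = 5*4 = 20 chips; eligible C, D, E, F
Layer 139-203: 65 each from D, E, F = 65*3 = 195 chips; eligible D, E, F
Layer 204-245: 42 each from E, F = 42*2 = 84 chips; eligible E, F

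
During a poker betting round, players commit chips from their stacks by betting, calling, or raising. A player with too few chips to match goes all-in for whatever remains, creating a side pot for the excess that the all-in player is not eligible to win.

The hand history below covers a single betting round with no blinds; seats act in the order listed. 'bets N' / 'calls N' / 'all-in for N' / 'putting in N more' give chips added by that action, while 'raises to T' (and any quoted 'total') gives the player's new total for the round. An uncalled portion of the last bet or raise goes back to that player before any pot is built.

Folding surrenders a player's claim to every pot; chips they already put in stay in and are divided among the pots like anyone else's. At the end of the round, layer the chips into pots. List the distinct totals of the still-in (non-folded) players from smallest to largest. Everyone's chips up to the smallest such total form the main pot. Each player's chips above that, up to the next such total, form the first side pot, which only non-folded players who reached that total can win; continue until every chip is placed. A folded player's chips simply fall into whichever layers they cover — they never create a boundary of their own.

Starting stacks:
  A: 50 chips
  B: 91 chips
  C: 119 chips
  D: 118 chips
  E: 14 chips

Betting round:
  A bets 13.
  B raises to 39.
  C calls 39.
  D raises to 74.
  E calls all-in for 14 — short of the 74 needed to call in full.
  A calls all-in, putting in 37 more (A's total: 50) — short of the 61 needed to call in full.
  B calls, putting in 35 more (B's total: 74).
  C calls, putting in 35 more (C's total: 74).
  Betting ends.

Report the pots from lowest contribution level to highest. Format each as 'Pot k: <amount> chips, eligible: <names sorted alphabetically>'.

Contributions: A=50, B=74, C=74, D=74, E=14
Pot levels (distinct totals of non-folded players): 14, 50, 74
Layer 1-14: 14 each from A, B, C, D, E = 14*5 = 70 chips; eligible A, B, C, D, E
Layer 15-50: 36 each from A, B, C, D = 36*4 = 144 chips; eligible A, B, C, D
Layer 51-74: 24 each from B, C, D = 24*3 = 72 chips; eligible B, C, D

Pot 1: 70 chips, eligible: A, B, C, D, E
Pot 2: 144 chips, eligible: A, B, C, D
Pot 3: 72 chips, eligible: B, C, D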